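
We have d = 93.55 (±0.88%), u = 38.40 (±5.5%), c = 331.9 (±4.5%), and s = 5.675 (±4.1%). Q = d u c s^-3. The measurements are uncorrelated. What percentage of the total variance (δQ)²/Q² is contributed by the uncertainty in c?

(δQ/Q)² = (1·δd/d)² + (1·δu/u)² + (1·δc/c)² + (-3·δs/s)²
  d term: (1×0.00880)² = 7.74e-05
  u term: (1×0.0550)² = 0.00303
  c term: (1×0.0450)² = 0.00202
  s term: (-3×0.0410)² = 0.0151
Total = 0.0203. Share from c = 0.00202/0.0203 = 0.1000.

10.00%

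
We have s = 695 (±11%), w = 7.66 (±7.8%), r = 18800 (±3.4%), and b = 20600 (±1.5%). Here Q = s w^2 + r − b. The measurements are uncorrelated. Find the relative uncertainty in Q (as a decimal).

Let p = s·w^2 = 40800. δp/p = √((1·δs/s)² + (2·δw/w)²) = √(0.0121 + 0.0243) = 0.191, so δp = 7780.
Q = p + r − b: δQ = √(δp² + δr² + δb²) = √(6.06e+07 + 4.09e+05 + 95500) = 7820
Q = 39000, so δQ/Q = 7820/39000 = 0.201.

0.201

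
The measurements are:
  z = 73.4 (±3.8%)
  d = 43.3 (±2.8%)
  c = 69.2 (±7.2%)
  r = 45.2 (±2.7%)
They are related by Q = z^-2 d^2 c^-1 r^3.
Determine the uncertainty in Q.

66.7

For a monomial Q ∝ z^-2, d^2, c^-1, r^3, fractional errors add in quadrature:
  (-2·δz/z)² = (-2×0.0380)² = 0.00578;  (2·δd/d)² = (2×0.0280)² = 0.00314;  (-1·δc/c)² = (-1×0.0720)² = 0.00518;  (3·δr/r)² = (3×0.0270)² = 0.00656
δQ/Q = √(0.0207) = 0.144
Q = 464, so δQ = 0.144 × 464 = 66.7.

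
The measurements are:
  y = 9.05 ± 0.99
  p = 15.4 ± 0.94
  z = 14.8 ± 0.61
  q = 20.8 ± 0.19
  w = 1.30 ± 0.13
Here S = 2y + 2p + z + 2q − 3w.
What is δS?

2.85

Absolute uncertainties add in quadrature for a linear combination:
  (2·δy)² = 3.92;  (2·δp)² = 3.53;  (δz)² = 0.372;  (2·δq)² = 0.144;  (3·δw)² = 0.152
δS = √(8.12) = 2.85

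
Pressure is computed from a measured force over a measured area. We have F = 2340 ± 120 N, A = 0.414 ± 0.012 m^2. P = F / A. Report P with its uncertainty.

Since P is a product/quotient, work with relative uncertainties:
  (1·δF/F)² = (1×0.0513)² = 0.00263;  (-1·δA/A)² = (-1×0.0290)² = 0.000840
δP/P = √(0.00347) = 0.0589
P = 5650 Pa, so δP = 0.0589 × 5650 = 333 Pa.

5650 ± 333 Pa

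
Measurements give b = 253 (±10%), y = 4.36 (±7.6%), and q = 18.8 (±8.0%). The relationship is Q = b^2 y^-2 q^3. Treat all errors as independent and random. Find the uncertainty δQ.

7.77e+06

Since Q is a product/quotient, work with relative uncertainties:
  (2·δb/b)² = (2×0.100)² = 0.0400;  (-2·δy/y)² = (-2×0.0760)² = 0.0231;  (3·δq/q)² = (3×0.0800)² = 0.0576
δQ/Q = √(0.121) = 0.347
Q = 2.24e+07, so δQ = 0.347 × 2.24e+07 = 7.77e+06.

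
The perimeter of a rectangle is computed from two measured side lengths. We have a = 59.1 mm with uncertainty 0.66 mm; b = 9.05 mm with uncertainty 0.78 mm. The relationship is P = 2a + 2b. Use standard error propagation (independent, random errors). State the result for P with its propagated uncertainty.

Absolute uncertainties add in quadrature for a linear combination:
  (2·δa)² = 1.74;  (2·δb)² = 2.43
δP = √(4.18) = 2.04 mm
P = 136 mm.

136 ± 2.04 mm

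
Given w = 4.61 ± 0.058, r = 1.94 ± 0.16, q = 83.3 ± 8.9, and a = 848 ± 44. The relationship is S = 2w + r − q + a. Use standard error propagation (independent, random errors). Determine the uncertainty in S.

44.9

Absolute uncertainties add in quadrature for a linear combination:
  (2·δw)² = 0.0135;  (δr)² = 0.0256;  (δq)² = 79.2;  (δa)² = 1940
δS = √(2020) = 44.9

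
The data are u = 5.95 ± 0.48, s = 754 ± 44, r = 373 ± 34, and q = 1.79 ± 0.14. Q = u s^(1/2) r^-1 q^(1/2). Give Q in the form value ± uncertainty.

0.586 ± 0.0769

Relative error in a monomial: (δQ/Q)² = Σ (nᵢ · δxᵢ/xᵢ)².
  (1·δu/u)² = (1×0.0807)² = 0.00651;  (½·δs/s)² = (0.5×0.0584)² = 0.000851;  (-1·δr/r)² = (-1×0.0912)² = 0.00831;  (½·δq/q)² = (0.5×0.0782)² = 0.00153
δQ/Q = √(0.0172) = 0.131
Q = 0.586, so δQ = 0.131 × 0.586 = 0.0769.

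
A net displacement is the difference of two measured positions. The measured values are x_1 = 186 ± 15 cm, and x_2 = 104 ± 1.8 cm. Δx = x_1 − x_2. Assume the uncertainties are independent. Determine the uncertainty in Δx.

Δx is a linear combination, so absolute uncertainties add in quadrature:
  (δx_1)² = 225;  (δx_2)² = 3.24
δΔx = √(228) = 15.1 cm

15.1 cm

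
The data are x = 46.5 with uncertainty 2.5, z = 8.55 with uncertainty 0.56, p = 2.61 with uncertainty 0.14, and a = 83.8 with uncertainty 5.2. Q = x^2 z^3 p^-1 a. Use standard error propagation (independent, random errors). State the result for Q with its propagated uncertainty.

Q is a product of powers, so relative uncertainties combine in quadrature:
  (2·δx/x)² = (2×0.0538)² = 0.0116;  (3·δz/z)² = (3×0.0655)² = 0.0386;  (-1·δp/p)² = (-1×0.0536)² = 0.00288;  (1·δa/a)² = (1×0.0621)² = 0.00385
δQ/Q = √(0.0569) = 0.239
Q = 4.34e+07, so δQ = 0.239 × 4.34e+07 = 1.04e+07.

(4.34 ± 1.04) × 10^7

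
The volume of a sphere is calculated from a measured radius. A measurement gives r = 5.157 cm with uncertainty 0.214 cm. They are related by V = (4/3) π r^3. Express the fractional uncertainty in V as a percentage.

12.4%

Relative error in a monomial: (δV/V)² = Σ (nᵢ · δxᵢ/xᵢ)².
  (3·δr/r)² = (3×0.0415)² = 0.0155
δV/V = √(0.0155) = 0.124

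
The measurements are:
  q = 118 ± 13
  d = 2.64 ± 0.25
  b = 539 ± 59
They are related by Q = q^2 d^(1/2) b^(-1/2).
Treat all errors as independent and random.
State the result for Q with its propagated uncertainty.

974 ± 226

For a monomial Q ∝ q^2, d^(1/2), b^(-1/2), fractional errors add in quadrature:
  (2·δq/q)² = (2×0.110)² = 0.0485;  (½·δd/d)² = (0.5×0.0947)² = 0.00224;  (−½·δb/b)² = (-0.5×0.109)² = 0.00300
δQ/Q = √(0.0538) = 0.232
Q = 974, so δQ = 0.232 × 974 = 226.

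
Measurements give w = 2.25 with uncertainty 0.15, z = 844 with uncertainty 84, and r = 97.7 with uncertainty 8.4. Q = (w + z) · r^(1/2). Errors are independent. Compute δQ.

Let u = w + z = 846. δu = √(δw² + δz²) = √(0.0225 + 7060) = 84.0, so δu/u = 0.0993.
Q is then a monomial in u, r:
δQ/Q = √((δu/u)² + (½·δr/r)²) = √(0.00985 + 0.00185) = 0.108
Q = 8360, so δQ = 0.108 × 8360 = 905.

905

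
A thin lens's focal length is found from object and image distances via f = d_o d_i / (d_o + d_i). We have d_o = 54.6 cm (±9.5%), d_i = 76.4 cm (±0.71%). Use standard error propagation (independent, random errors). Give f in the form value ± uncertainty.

∂f/∂d_o = (d_i/(d_o+d_i))² = 0.340;  ∂f/∂d_i = (d_o/(d_o+d_i))² = 0.174
δf = √((∂f/∂d_o · δd_o)² + (∂f/∂d_i · δd_i)²) = √(3.11 + 0.00888) = 1.77 cm
f = 31.8 cm.

31.8 ± 1.77 cm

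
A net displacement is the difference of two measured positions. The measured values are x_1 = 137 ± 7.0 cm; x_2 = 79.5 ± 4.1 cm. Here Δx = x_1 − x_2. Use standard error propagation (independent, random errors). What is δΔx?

Δx is a linear combination, so absolute uncertainties add in quadrature:
  (δx_1)² = 49.0;  (δx_2)² = 16.8
δΔx = √(65.8) = 8.11 cm

8.11 cm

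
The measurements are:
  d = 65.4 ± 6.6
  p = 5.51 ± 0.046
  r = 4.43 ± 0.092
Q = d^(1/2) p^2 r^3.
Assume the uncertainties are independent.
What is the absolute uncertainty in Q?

For a monomial Q ∝ d^(1/2), p^2, r^3, fractional errors add in quadrature:
  (½·δd/d)² = (0.5×0.101)² = 0.00255;  (2·δp/p)² = (2×0.00835)² = 0.000279;  (3·δr/r)² = (3×0.0208)² = 0.00388
δQ/Q = √(0.00671) = 0.0819
Q = 21300, so δQ = 0.0819 × 21300 = 1750.

1750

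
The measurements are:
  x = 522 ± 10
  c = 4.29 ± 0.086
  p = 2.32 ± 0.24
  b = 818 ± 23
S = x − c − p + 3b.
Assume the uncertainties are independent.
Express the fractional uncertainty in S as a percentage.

2.35%

Each term contributes (cᵢ δxᵢ)² to (δS)²:
  (δx)² = 100;  (δc)² = 0.00740;  (δp)² = 0.0576;  (3·δb)² = 4760
δS = √(4860) = 69.7
S = 2970, so δS/S = 69.7/2970 = 0.0235.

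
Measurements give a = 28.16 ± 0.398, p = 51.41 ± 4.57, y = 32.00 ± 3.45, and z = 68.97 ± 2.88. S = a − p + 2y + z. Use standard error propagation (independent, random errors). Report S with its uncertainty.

Absolute uncertainties add in quadrature for a linear combination:
  (δa)² = 0.158;  (δp)² = 20.9;  (2·δy)² = 47.6;  (δz)² = 8.29
δS = √(76.9) = 8.77
S = 109.7.

109.7 ± 8.77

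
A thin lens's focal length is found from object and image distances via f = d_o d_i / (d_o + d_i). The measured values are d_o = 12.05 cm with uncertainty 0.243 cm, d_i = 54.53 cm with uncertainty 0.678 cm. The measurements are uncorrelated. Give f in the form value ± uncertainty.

∂f/∂d_o = (d_i/(d_o+d_i))² = 0.671;  ∂f/∂d_i = (d_o/(d_o+d_i))² = 0.0328
δf = √((∂f/∂d_o · δd_o)² + (∂f/∂d_i · δd_i)²) = √(0.0266 + 0.000493) = 0.165 cm
f = 9.869 cm.

9.869 ± 0.165 cm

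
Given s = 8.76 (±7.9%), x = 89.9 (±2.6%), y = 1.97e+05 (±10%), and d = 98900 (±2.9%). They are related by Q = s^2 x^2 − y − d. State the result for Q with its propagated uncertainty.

(3.24 ± 1.05) × 10^5

Let p = s^2·x^2 = 6.2e+05. δp/p = √((2·δs/s)² + (2·δx/x)²) = √(0.0250 + 0.00270) = 0.166, so δp = 1.03e+05.
Q = p − y − d: δQ = √(δp² + δy² + δd²) = √(1.06e+10 + 3.88e+08 + 8.23e+06) = 1.05e+05
Q = 3.24e+05.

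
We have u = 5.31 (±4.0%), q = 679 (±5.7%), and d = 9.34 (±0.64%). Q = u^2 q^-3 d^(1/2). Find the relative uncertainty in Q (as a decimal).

0.189

Products/powers → add relative errors in quadrature, weighted by exponent:
  (2·δu/u)² = (2×0.0400)² = 0.00640;  (-3·δq/q)² = (-3×0.0570)² = 0.0292;  (½·δd/d)² = (0.5×0.00640)² = 1.02e-05
δQ/Q = √(0.0357) = 0.189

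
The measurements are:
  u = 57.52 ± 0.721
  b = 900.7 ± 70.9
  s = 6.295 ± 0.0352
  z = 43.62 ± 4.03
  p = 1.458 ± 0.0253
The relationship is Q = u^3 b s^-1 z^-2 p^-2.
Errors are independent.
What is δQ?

Relative error in a monomial: (δQ/Q)² = Σ (nᵢ · δxᵢ/xᵢ)².
  (3·δu/u)² = (3×0.0125)² = 0.00141;  (1·δb/b)² = (1×0.0787)² = 0.00620;  (-1·δs/s)² = (-1×0.00559)² = 3.13e-05;  (-2·δz/z)² = (-2×0.0924)² = 0.0341;  (-2·δp/p)² = (-2×0.0174)² = 0.00120
δQ/Q = √(0.0430) = 0.207
Q = 6732, so δQ = 0.207 × 6732 = 1400.

1400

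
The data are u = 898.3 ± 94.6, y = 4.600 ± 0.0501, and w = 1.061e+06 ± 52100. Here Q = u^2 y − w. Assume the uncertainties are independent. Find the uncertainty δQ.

Let p = u^2·y = 3.712e+06. δp/p = √((2·δu/u)² + (1·δy/y)²) = √(0.0444 + 0.000119) = 0.211, so δp = 7.83e+05.
Q = p − w: δQ = √(δp² + δw²) = √(6.13e+11 + 2.71e+09) = 7.85e+05

7.85e+05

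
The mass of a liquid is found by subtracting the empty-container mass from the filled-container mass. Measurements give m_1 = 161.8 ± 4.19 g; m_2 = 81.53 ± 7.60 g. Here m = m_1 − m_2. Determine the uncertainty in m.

8.68 g

m is a linear combination, so absolute uncertainties add in quadrature:
  (δm_1)² = 17.6;  (δm_2)² = 57.8
δm = √(75.3) = 8.68 g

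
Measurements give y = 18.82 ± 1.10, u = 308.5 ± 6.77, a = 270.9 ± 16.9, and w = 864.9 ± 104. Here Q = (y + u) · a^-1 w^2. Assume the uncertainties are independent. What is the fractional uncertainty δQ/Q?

Let h = y + u = 327.3. δh = √(δy² + δu²) = √(1.21 + 45.8) = 6.86, so δh/h = 0.0210.
Q is then a monomial in h, a, w:
δQ/Q = √((δh/h)² + (-1·δa/a)² + (2·δw/w)²) = √(0.000439 + 0.00389 + 0.0578) = 0.249

0.249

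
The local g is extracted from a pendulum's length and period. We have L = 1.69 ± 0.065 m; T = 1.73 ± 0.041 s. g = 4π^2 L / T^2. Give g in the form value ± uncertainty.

Relative error in a monomial: (δg/g)² = Σ (nᵢ · δxᵢ/xᵢ)².
  (1·δL/L)² = (1×0.0385)² = 0.00148;  (-2·δT/T)² = (-2×0.0237)² = 0.00225
δg/g = √(0.00373) = 0.0610
g = 22.3 m/s^2, so δg = 0.0610 × 22.3 = 1.36 m/s^2.

22.3 ± 1.36 m/s^2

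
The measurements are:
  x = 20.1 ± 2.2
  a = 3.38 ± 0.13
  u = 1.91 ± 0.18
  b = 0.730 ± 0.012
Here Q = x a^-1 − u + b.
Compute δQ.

Let p = x·a^-1 = 5.95. δp/p = √((1·δx/x)² + (-1·δa/a)²) = √(0.0120 + 0.00148) = 0.116, so δp = 0.690.
Q = p − u + b: δQ = √(δp² + δu² + δb²) = √(0.476 + 0.0324 + 0.000144) = 0.713

0.713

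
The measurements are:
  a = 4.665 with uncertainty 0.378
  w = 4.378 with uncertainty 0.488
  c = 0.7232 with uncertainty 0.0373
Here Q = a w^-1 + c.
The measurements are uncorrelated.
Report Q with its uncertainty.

1.789 ± 0.152

Let p = a·w^-1 = 1.066. δp/p = √((1·δa/a)² + (-1·δw/w)²) = √(0.00657 + 0.0124) = 0.138, so δp = 0.147.
Q = p + c: δQ = √(δp² + δc²) = √(0.0216 + 0.00139) = 0.152
Q = 1.789.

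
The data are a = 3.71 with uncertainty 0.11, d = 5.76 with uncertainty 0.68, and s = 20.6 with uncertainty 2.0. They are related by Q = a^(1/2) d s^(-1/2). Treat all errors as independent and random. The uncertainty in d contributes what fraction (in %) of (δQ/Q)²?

84.4%

(δQ/Q)² = (½·δa/a)² + (1·δd/d)² + (−½·δs/s)²
  a term: (0.5×0.0296)² = 0.000220
  d term: (1×0.118)² = 0.0139
  s term: (-0.5×0.0971)² = 0.00236
Total = 0.0165. Share from d = 0.0139/0.0165 = 0.844.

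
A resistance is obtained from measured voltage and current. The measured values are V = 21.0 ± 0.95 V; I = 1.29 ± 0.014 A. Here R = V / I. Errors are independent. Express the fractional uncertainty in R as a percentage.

Since R is a product/quotient, work with relative uncertainties:
  (1·δV/V)² = (1×0.0452)² = 0.00205;  (-1·δI/I)² = (-1×0.0109)² = 0.000118
δR/R = √(0.00216) = 0.0465

4.65%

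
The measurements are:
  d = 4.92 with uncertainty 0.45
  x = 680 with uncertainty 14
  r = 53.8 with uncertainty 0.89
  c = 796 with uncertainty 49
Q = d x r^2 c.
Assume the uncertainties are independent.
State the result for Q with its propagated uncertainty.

Relative error in a monomial: (δQ/Q)² = Σ (nᵢ · δxᵢ/xᵢ)².
  (1·δd/d)² = (1×0.0915)² = 0.00837;  (1·δx/x)² = (1×0.0206)² = 0.000424;  (2·δr/r)² = (2×0.0165)² = 0.00109;  (1·δc/c)² = (1×0.0616)² = 0.00379
δQ/Q = √(0.0137) = 0.117
Q = 7.71e+09, so δQ = 0.117 × 7.71e+09 = 9.01e+08.

(7.71 ± 0.901) × 10^9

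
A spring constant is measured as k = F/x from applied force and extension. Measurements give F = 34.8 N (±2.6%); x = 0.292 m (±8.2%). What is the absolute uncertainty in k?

10.3 N/m

Relative error in a monomial: (δk/k)² = Σ (nᵢ · δxᵢ/xᵢ)².
  (1·δF/F)² = (1×0.0260)² = 0.000676;  (-1·δx/x)² = (-1×0.0820)² = 0.00672
δk/k = √(0.00740) = 0.0860
k = 119 N/m, so δk = 0.0860 × 119 = 10.3 N/m.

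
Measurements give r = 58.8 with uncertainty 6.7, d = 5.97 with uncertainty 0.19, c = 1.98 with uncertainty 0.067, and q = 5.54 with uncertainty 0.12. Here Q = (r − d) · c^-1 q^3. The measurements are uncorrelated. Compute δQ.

Let u = r − d = 52.8. δu = √(δr² + δd²) = √(44.9 + 0.0361) = 6.70, so δu/u = 0.127.
Q is then a monomial in u, c, q:
δQ/Q = √((δu/u)² + (-1·δc/c)² + (3·δq/q)²) = √(0.0161 + 0.00115 + 0.00422) = 0.147
Q = 4540, so δQ = 0.147 × 4540 = 665.

665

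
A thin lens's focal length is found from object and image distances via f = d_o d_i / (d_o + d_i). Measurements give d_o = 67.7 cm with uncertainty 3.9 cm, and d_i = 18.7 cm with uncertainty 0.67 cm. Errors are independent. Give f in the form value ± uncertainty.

14.7 ± 0.450 cm

∂f/∂d_o = (d_i/(d_o+d_i))² = 0.0468;  ∂f/∂d_i = (d_o/(d_o+d_i))² = 0.614
δf = √((∂f/∂d_o · δd_o)² + (∂f/∂d_i · δd_i)²) = √(0.0334 + 0.169) = 0.450 cm
f = 14.7 cm.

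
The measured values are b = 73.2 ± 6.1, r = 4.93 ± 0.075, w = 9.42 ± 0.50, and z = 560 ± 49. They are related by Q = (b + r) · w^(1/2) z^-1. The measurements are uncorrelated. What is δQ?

0.0515

Let u = b + r = 78.1. δu = √(δb² + δr²) = √(37.2 + 0.00562) = 6.10, so δu/u = 0.0781.
Q is then a monomial in u, w, z:
δQ/Q = √((δu/u)² + (½·δw/w)² + (-1·δz/z)²) = √(0.00610 + 0.000704 + 0.00766) = 0.120
Q = 0.428, so δQ = 0.120 × 0.428 = 0.0515.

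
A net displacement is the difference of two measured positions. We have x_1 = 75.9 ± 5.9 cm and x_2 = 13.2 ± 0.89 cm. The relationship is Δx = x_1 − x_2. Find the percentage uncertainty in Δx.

Absolute uncertainties add in quadrature for a linear combination:
  (δx_1)² = 34.8;  (δx_2)² = 0.792
δΔx = √(35.6) = 5.97 cm
Δx = 62.7 cm, so δΔx/Δx = 5.97/62.7 = 0.0952.

9.52%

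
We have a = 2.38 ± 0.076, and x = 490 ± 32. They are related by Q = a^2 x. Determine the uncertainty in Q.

Relative error in a monomial: (δQ/Q)² = Σ (nᵢ · δxᵢ/xᵢ)².
  (2·δa/a)² = (2×0.0319)² = 0.00408;  (1·δx/x)² = (1×0.0653)² = 0.00426
δQ/Q = √(0.00834) = 0.0913
Q = 2780, so δQ = 0.0913 × 2780 = 254.

254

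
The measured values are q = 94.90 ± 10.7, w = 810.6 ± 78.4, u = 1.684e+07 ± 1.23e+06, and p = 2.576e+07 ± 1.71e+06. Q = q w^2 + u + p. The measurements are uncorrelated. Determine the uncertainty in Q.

1.41e+07

Let h = q·w^2 = 6.236e+07. δh/h = √((1·δq/q)² + (2·δw/w)²) = √(0.0127 + 0.0374) = 0.224, so δh = 1.4e+07.
Q = h + u + p: δQ = √(δh² + δu² + δp²) = √(1.95e+14 + 1.51e+12 + 2.92e+12) = 1.41e+07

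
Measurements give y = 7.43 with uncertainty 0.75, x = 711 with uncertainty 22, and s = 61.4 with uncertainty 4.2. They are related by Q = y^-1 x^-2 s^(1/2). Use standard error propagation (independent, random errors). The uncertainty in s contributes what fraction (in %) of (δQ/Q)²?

(δQ/Q)² = (-1·δy/y)² + (-2·δx/x)² + (½·δs/s)²
  y term: (-1×0.101)² = 0.0102
  x term: (-2×0.0309)² = 0.00383
  s term: (0.5×0.0684)² = 0.00117
Total = 0.0152. Share from s = 0.00117/0.0152 = 0.0770.

7.70%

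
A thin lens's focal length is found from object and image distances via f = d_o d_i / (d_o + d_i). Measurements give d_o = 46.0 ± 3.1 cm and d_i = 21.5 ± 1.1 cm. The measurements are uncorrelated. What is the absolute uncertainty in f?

0.600 cm

∂f/∂d_o = (d_i/(d_o+d_i))² = 0.101;  ∂f/∂d_i = (d_o/(d_o+d_i))² = 0.464
δf = √((∂f/∂d_o · δd_o)² + (∂f/∂d_i · δd_i)²) = √(0.0989 + 0.261) = 0.600 cm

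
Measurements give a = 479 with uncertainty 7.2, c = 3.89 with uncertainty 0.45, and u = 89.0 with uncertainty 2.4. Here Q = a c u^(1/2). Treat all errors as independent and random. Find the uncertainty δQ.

Since Q is a product/quotient, work with relative uncertainties:
  (1·δa/a)² = (1×0.0150)² = 0.000226;  (1·δc/c)² = (1×0.116)² = 0.0134;  (½·δu/u)² = (0.5×0.0270)² = 0.000182
δQ/Q = √(0.0138) = 0.117
Q = 17600, so δQ = 0.117 × 17600 = 2060.

2060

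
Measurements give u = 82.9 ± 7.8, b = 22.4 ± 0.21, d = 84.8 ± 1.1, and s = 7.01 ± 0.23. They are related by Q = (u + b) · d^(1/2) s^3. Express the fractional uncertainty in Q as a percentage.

Let w = u + b = 105. δw = √(δu² + δb²) = √(60.8 + 0.0441) = 7.80, so δw/w = 0.0741.
Q is then a monomial in w, d, s:
δQ/Q = √((δw/w)² + (½·δd/d)² + (3·δs/s)²) = √(0.00549 + 4.21e-05 + 0.00969) = 0.123

12.3%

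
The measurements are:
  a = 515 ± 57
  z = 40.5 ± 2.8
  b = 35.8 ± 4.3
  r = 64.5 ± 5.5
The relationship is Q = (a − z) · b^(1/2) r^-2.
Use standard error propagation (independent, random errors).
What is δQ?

0.148

Let u = a − z = 474. δu = √(δa² + δz²) = √(3250 + 7.84) = 57.1, so δu/u = 0.120.
Q is then a monomial in u, b, r:
δQ/Q = √((δu/u)² + (½·δb/b)² + (-2·δr/r)²) = √(0.0145 + 0.00361 + 0.0291) = 0.217
Q = 0.682, so δQ = 0.217 × 0.682 = 0.148.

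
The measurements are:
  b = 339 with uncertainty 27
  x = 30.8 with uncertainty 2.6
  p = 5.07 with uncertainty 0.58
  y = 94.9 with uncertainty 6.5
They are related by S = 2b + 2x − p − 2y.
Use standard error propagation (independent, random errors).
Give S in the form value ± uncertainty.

Absolute uncertainties add in quadrature for a linear combination:
  (2·δb)² = 2920;  (2·δx)² = 27.0;  (δp)² = 0.336;  (2·δy)² = 169
δS = √(3110) = 55.8
S = 545.

545 ± 55.8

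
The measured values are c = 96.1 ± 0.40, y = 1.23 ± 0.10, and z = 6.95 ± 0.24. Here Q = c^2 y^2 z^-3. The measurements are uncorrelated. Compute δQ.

Q is a product of powers, so relative uncertainties combine in quadrature:
  (2·δc/c)² = (2×0.00416)² = 6.93e-05;  (2·δy/y)² = (2×0.0813)² = 0.0264;  (-3·δz/z)² = (-3×0.0345)² = 0.0107
δQ/Q = √(0.0372) = 0.193
Q = 41.6, so δQ = 0.193 × 41.6 = 8.03.

8.03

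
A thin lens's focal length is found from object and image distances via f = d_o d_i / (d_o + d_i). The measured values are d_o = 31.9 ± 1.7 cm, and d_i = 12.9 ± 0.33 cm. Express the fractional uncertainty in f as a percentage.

2.38%

∂f/∂d_o = (d_i/(d_o+d_i))² = 0.0829;  ∂f/∂d_i = (d_o/(d_o+d_i))² = 0.507
δf = √((∂f/∂d_o · δd_o)² + (∂f/∂d_i · δd_i)²) = √(0.0199 + 0.0280) = 0.219 cm
f = 9.19 cm, so δf/f = 0.219/9.19 = 0.0238.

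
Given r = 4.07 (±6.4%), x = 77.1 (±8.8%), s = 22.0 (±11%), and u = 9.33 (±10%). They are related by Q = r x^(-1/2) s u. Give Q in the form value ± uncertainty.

95.1 ± 16.0

Relative error in a monomial: (δQ/Q)² = Σ (nᵢ · δxᵢ/xᵢ)².
  (1·δr/r)² = (1×0.0640)² = 0.00410;  (−½·δx/x)² = (-0.5×0.0880)² = 0.00194;  (1·δs/s)² = (1×0.110)² = 0.0121;  (1·δu/u)² = (1×0.100)² = 0.0100
δQ/Q = √(0.0281) = 0.168
Q = 95.1, so δQ = 0.168 × 95.1 = 16.0.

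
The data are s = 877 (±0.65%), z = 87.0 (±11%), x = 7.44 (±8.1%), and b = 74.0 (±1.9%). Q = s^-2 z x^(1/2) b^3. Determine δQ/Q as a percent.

Relative error in a monomial: (δQ/Q)² = Σ (nᵢ · δxᵢ/xᵢ)².
  (-2·δs/s)² = (-2×0.00650)² = 0.000169;  (1·δz/z)² = (1×0.110)² = 0.0121;  (½·δx/x)² = (0.5×0.0810)² = 0.00164;  (3·δb/b)² = (3×0.0190)² = 0.00325
δQ/Q = √(0.0172) = 0.131

13.1%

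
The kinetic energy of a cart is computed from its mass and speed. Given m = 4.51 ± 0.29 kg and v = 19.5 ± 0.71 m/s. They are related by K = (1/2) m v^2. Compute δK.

83.3 J

For a monomial K ∝ m, v^2, fractional errors add in quadrature:
  (1·δm/m)² = (1×0.0643)² = 0.00413;  (2·δv/v)² = (2×0.0364)² = 0.00530
δK/K = √(0.00944) = 0.0971
K = 857 J, so δK = 0.0971 × 857 = 83.3 J.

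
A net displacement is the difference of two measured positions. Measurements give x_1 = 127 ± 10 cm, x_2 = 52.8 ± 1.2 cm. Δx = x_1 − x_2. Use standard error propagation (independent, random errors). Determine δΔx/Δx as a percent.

13.6%

For a sum/difference, combine absolute errors in quadrature:
  (δx_1)² = 100;  (δx_2)² = 1.44
δΔx = √(101) = 10.1 cm
Δx = 74.2 cm, so δΔx/Δx = 10.1/74.2 = 0.136.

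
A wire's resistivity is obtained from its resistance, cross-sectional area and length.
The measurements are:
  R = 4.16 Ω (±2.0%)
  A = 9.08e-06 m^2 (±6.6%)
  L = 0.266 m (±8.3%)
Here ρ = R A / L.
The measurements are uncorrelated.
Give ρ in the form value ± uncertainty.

(1.42 ± 0.153) × 10^-4 Ω·m

ρ is a product of powers, so relative uncertainties combine in quadrature:
  (1·δR/R)² = (1×0.0200)² = 0.000400;  (1·δA/A)² = (1×0.0660)² = 0.00436;  (-1·δL/L)² = (-1×0.0830)² = 0.00689
δρ/ρ = √(0.0116) = 0.108
ρ = 0.000142 Ω·m, so δρ = 0.108 × 0.000142 = 1.53e-05 Ω·m.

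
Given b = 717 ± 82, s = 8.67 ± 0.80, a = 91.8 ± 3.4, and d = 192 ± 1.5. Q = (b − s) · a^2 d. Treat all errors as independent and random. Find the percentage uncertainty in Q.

13.8%

Let u = b − s = 708. δu = √(δb² + δs²) = √(6720 + 0.640) = 82.0, so δu/u = 0.116.
Q is then a monomial in u, a, d:
δQ/Q = √((δu/u)² + (2·δa/a)² + (1·δd/d)²) = √(0.0134 + 0.00549 + 6.1e-05) = 0.138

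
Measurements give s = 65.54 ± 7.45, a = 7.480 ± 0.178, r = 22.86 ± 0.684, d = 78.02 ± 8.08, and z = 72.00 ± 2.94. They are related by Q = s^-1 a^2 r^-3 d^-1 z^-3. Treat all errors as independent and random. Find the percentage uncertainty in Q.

Since Q is a product/quotient, work with relative uncertainties:
  (-1·δs/s)² = (-1×0.114)² = 0.0129;  (2·δa/a)² = (2×0.0238)² = 0.00227;  (-3·δr/r)² = (-3×0.0299)² = 0.00806;  (-1·δd/d)² = (-1×0.104)² = 0.0107;  (-3·δz/z)² = (-3×0.0408)² = 0.0150
δQ/Q = √(0.0490) = 0.221

22.1%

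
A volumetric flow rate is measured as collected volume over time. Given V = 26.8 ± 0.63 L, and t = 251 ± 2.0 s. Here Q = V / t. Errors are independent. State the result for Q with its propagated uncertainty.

0.107 ± 0.00265 L/s

Each factor contributes (exponent × relative error)² to (δQ/Q)²:
  (1·δV/V)² = (1×0.0235)² = 0.000553;  (-1·δt/t)² = (-1×0.00797)² = 6.35e-05
δQ/Q = √(0.000616) = 0.0248
Q = 0.107 L/s, so δQ = 0.0248 × 0.107 = 0.00265 L/s.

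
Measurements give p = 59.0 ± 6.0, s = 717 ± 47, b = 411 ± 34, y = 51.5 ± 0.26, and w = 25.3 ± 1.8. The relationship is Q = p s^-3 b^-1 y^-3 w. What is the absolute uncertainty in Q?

Q is a product of powers, so relative uncertainties combine in quadrature:
  (1·δp/p)² = (1×0.102)² = 0.0103;  (-3·δs/s)² = (-3×0.0656)² = 0.0387;  (-1·δb/b)² = (-1×0.0827)² = 0.00684;  (-3·δy/y)² = (-3×0.00505)² = 0.000229;  (1·δw/w)² = (1×0.0711)² = 0.00506
δQ/Q = √(0.0611) = 0.247
Q = 7.21e-14, so δQ = 0.247 × 7.21e-14 = 1.78e-14.

1.78e-14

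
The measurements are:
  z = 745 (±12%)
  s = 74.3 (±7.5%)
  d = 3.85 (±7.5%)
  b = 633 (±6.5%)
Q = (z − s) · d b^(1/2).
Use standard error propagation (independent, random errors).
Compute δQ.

10200

Let u = z − s = 671. δu = √(δz² + δs²) = √(7990 + 31.1) = 89.6, so δu/u = 0.134.
Q is then a monomial in u, d, b:
δQ/Q = √((δu/u)² + (1·δd/d)² + (½·δb/b)²) = √(0.0178 + 0.00562 + 0.00106) = 0.157
Q = 65000, so δQ = 0.157 × 65000 = 10200.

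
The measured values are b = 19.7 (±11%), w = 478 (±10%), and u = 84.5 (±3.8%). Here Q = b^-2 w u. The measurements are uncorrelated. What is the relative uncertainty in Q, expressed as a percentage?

24.5%

For a monomial Q ∝ b^-2, w, u, fractional errors add in quadrature:
  (-2·δb/b)² = (-2×0.110)² = 0.0484;  (1·δw/w)² = (1×0.100)² = 0.0100;  (1·δu/u)² = (1×0.0380)² = 0.00144
δQ/Q = √(0.0598) = 0.245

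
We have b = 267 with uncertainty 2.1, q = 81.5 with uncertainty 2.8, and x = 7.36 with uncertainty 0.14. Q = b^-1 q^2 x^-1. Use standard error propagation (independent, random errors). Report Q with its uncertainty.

3.38 ± 0.242

For a monomial Q ∝ b^-1, q^2, x^-1, fractional errors add in quadrature:
  (-1·δb/b)² = (-1×0.00787)² = 6.19e-05;  (2·δq/q)² = (2×0.0344)² = 0.00472;  (-1·δx/x)² = (-1×0.0190)² = 0.000362
δQ/Q = √(0.00514) = 0.0717
Q = 3.38, so δQ = 0.0717 × 3.38 = 0.242.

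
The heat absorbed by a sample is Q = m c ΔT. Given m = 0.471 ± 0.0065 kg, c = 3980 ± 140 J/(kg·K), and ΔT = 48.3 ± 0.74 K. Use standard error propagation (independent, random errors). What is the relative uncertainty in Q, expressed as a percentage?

Each factor contributes (exponent × relative error)² to (δQ/Q)²:
  (1·δm/m)² = (1×0.0138)² = 0.000190;  (1·δc/c)² = (1×0.0352)² = 0.00124;  (1·δΔT/ΔT)² = (1×0.0153)² = 0.000235
δQ/Q = √(0.00166) = 0.0408

4.08%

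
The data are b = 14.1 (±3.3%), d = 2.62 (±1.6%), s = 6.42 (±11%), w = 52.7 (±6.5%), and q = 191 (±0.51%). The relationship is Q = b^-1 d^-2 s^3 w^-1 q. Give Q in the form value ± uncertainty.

Q is a product of powers, so relative uncertainties combine in quadrature:
  (-1·δb/b)² = (-1×0.0330)² = 0.00109;  (-2·δd/d)² = (-2×0.0160)² = 0.00102;  (3·δs/s)² = (3×0.110)² = 0.109;  (-1·δw/w)² = (-1×0.0650)² = 0.00423;  (1·δq/q)² = (1×0.00510)² = 2.6e-05
δQ/Q = √(0.115) = 0.340
Q = 9.91, so δQ = 0.340 × 9.91 = 3.36.

9.91 ± 3.36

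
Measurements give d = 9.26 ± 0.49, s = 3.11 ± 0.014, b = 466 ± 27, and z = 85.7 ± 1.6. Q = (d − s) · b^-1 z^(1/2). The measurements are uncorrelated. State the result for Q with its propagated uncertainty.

Let u = d − s = 6.15. δu = √(δd² + δs²) = √(0.240 + 0.000196) = 0.490, so δu/u = 0.0797.
Q is then a monomial in u, b, z:
δQ/Q = √((δu/u)² + (-1·δb/b)² + (½·δz/z)²) = √(0.00635 + 0.00336 + 8.71e-05) = 0.0990
Q = 0.122, so δQ = 0.0990 × 0.122 = 0.0121.

0.122 ± 0.0121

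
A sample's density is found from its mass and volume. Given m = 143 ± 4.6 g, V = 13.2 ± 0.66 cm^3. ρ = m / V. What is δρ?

Relative error in a monomial: (δρ/ρ)² = Σ (nᵢ · δxᵢ/xᵢ)².
  (1·δm/m)² = (1×0.0322)² = 0.00103;  (-1·δV/V)² = (-1×0.0500)² = 0.00250
δρ/ρ = √(0.00353) = 0.0595
ρ = 10.8 g/cm^3, so δρ = 0.0595 × 10.8 = 0.644 g/cm^3.

0.644 g/cm^3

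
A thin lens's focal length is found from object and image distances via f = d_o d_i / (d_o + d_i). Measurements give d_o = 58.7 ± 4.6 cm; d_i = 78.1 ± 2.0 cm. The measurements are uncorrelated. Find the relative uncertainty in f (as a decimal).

0.0461

∂f/∂d_o = (d_i/(d_o+d_i))² = 0.326;  ∂f/∂d_i = (d_o/(d_o+d_i))² = 0.184
δf = √((∂f/∂d_o · δd_o)² + (∂f/∂d_i · δd_i)²) = √(2.25 + 0.136) = 1.54 cm
f = 33.5 cm, so δf/f = 1.54/33.5 = 0.0461.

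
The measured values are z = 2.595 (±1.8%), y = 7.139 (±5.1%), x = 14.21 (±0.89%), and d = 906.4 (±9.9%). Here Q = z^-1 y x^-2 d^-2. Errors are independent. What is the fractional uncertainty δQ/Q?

0.206

Each factor contributes (exponent × relative error)² to (δQ/Q)²:
  (-1·δz/z)² = (-1×0.0180)² = 0.000324;  (1·δy/y)² = (1×0.0510)² = 0.00260;  (-2·δx/x)² = (-2×0.00890)² = 0.000317;  (-2·δd/d)² = (-2×0.0990)² = 0.0392
δQ/Q = √(0.0424) = 0.206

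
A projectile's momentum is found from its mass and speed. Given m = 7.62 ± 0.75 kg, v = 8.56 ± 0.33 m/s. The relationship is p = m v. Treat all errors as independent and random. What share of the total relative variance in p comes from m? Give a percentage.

86.7%

(δp/p)² = (1·δm/m)² + (1·δv/v)²
  m term: (1×0.0984)² = 0.00969
  v term: (1×0.0386)² = 0.00149
Total = 0.0112. Share from m = 0.00969/0.0112 = 0.867.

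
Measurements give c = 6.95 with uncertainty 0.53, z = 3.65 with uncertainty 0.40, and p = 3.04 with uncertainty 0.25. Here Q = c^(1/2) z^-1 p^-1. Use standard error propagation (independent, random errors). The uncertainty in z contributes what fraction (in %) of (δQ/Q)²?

59.4%

(δQ/Q)² = (½·δc/c)² + (-1·δz/z)² + (-1·δp/p)²
  c term: (0.5×0.0763)² = 0.00145
  z term: (-1×0.110)² = 0.0120
  p term: (-1×0.0822)² = 0.00676
Total = 0.0202. Share from z = 0.0120/0.0202 = 0.594.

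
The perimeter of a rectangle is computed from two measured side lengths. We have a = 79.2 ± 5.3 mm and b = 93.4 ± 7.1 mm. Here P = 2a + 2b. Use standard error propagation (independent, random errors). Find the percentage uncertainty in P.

P is a linear combination, so absolute uncertainties add in quadrature:
  (2·δa)² = 112;  (2·δb)² = 202
δP = √(314) = 17.7 mm
P = 345 mm, so δP/P = 17.7/345 = 0.0513.

5.13%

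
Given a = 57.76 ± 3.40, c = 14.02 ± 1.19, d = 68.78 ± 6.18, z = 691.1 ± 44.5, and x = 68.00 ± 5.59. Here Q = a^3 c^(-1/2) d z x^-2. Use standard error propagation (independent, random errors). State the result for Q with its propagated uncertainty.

(5.290 ± 1.42) × 10^5

Relative error in a monomial: (δQ/Q)² = Σ (nᵢ · δxᵢ/xᵢ)².
  (3·δa/a)² = (3×0.0589)² = 0.0312;  (−½·δc/c)² = (-0.5×0.0849)² = 0.00180;  (1·δd/d)² = (1×0.0899)² = 0.00807;  (1·δz/z)² = (1×0.0644)² = 0.00415;  (-2·δx/x)² = (-2×0.0822)² = 0.0270
δQ/Q = √(0.0722) = 0.269
Q = 529000, so δQ = 0.269 × 529000 = 1.42e+05.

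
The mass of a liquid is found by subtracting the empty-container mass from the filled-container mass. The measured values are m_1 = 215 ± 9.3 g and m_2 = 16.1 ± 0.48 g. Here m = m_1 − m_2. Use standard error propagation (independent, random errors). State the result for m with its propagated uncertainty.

Each term contributes (cᵢ δxᵢ)² to (δm)²:
  (δm_1)² = 86.5;  (δm_2)² = 0.230
δm = √(86.7) = 9.31 g
m = 199 g.

199 ± 9.31 g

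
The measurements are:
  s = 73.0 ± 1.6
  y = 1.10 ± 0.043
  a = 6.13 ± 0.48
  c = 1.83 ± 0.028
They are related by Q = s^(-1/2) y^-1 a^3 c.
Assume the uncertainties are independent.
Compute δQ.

10.7

Each factor contributes (exponent × relative error)² to (δQ/Q)²:
  (−½·δs/s)² = (-0.5×0.0219)² = 0.000120;  (-1·δy/y)² = (-1×0.0391)² = 0.00153;  (3·δa/a)² = (3×0.0783)² = 0.0552;  (1·δc/c)² = (1×0.0153)² = 0.000234
δQ/Q = √(0.0571) = 0.239
Q = 44.9, so δQ = 0.239 × 44.9 = 10.7.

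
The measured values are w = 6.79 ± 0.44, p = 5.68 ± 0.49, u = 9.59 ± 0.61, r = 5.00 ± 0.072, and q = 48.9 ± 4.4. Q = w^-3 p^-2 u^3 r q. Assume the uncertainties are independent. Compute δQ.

Products/powers → add relative errors in quadrature, weighted by exponent:
  (-3·δw/w)² = (-3×0.0648)² = 0.0378;  (-2·δp/p)² = (-2×0.0863)² = 0.0298;  (3·δu/u)² = (3×0.0636)² = 0.0364;  (1·δr/r)² = (1×0.0144)² = 0.000207;  (1·δq/q)² = (1×0.0900)² = 0.00810
δQ/Q = √(0.112) = 0.335
Q = 21.4, so δQ = 0.335 × 21.4 = 7.15.

7.15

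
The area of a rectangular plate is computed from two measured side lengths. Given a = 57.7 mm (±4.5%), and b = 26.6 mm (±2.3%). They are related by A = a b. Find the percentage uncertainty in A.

For a monomial A ∝ a, b, fractional errors add in quadrature:
  (1·δa/a)² = (1×0.0450)² = 0.00203;  (1·δb/b)² = (1×0.0230)² = 0.000529
δA/A = √(0.00255) = 0.0505

5.05%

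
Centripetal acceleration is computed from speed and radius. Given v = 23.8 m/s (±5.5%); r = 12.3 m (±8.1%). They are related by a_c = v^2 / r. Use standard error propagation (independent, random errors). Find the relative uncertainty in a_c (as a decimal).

0.137

Relative error in a monomial: (δa_c/a_c)² = Σ (nᵢ · δxᵢ/xᵢ)².
  (2·δv/v)² = (2×0.0550)² = 0.0121;  (-1·δr/r)² = (-1×0.0810)² = 0.00656
δa_c/a_c = √(0.0187) = 0.137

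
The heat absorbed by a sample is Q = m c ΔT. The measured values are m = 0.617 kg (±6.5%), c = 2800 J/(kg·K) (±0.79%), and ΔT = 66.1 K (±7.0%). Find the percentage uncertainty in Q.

9.59%

Each factor contributes (exponent × relative error)² to (δQ/Q)²:
  (1·δm/m)² = (1×0.0650)² = 0.00423;  (1·δc/c)² = (1×0.00790)² = 6.24e-05;  (1·δΔT/ΔT)² = (1×0.0700)² = 0.00490
δQ/Q = √(0.00919) = 0.0959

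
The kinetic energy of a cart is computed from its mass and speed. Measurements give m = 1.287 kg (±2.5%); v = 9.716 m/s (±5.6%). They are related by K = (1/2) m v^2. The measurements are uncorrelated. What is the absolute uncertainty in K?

Since K is a product/quotient, work with relative uncertainties:
  (1·δm/m)² = (1×0.0250)² = 0.000625;  (2·δv/v)² = (2×0.0560)² = 0.0125
δK/K = √(0.0132) = 0.115
K = 60.75 J, so δK = 0.115 × 60.75 = 6.97 J.

6.97 J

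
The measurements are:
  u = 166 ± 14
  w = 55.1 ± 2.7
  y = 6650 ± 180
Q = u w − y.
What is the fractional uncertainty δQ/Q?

Let p = u·w = 9150. δp/p = √((1·δu/u)² + (1·δw/w)²) = √(0.00711 + 0.00240) = 0.0975, so δp = 892.
Q = p − y: δQ = √(δp² + δy²) = √(7.96e+05 + 32400) = 910
Q = 2500, so δQ/Q = 910/2500 = 0.365.

0.365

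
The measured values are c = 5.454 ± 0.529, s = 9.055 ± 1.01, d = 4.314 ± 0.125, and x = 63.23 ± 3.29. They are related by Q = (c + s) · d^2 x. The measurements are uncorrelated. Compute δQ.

1890

Let u = c + s = 14.51. δu = √(δc² + δs²) = √(0.280 + 1.02) = 1.14, so δu/u = 0.0786.
Q is then a monomial in u, d, x:
δQ/Q = √((δu/u)² + (2·δd/d)² + (1·δx/x)²) = √(0.00618 + 0.00336 + 0.00271) = 0.111
Q = 17070, so δQ = 0.111 × 17070 = 1890.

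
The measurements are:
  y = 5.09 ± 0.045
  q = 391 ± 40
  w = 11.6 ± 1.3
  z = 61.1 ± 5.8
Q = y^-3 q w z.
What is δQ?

Products/powers → add relative errors in quadrature, weighted by exponent:
  (-3·δy/y)² = (-3×0.00884)² = 0.000703;  (1·δq/q)² = (1×0.102)² = 0.0105;  (1·δw/w)² = (1×0.112)² = 0.0126;  (1·δz/z)² = (1×0.0949)² = 0.00901
δQ/Q = √(0.0327) = 0.181
Q = 2100, so δQ = 0.181 × 2100 = 380.

380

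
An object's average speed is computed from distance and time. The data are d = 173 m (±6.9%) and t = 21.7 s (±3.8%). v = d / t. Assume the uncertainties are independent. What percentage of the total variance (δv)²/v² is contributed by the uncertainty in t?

(δv/v)² = (1·δd/d)² + (-1·δt/t)²
  d term: (1×0.0690)² = 0.00476
  t term: (-1×0.0380)² = 0.00144
Total = 0.00621. Share from t = 0.00144/0.00621 = 0.233.

23.3%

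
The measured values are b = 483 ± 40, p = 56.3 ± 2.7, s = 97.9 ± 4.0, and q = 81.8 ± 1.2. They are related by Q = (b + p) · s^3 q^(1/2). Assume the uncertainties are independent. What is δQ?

Let u = b + p = 539. δu = √(δb² + δp²) = √(1600 + 7.29) = 40.1, so δu/u = 0.0743.
Q is then a monomial in u, s, q:
δQ/Q = √((δu/u)² + (3·δs/s)² + (½·δq/q)²) = √(0.00553 + 0.0150 + 5.38e-05) = 0.144
Q = 4.58e+09, so δQ = 0.144 × 4.58e+09 = 6.57e+08.

6.57e+08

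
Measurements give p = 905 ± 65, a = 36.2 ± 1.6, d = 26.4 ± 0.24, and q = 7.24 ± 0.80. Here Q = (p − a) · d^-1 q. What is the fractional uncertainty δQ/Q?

0.134

Let u = p − a = 869. δu = √(δp² + δa²) = √(4220 + 2.56) = 65.0, so δu/u = 0.0748.
Q is then a monomial in u, d, q:
δQ/Q = √((δu/u)² + (-1·δd/d)² + (1·δq/q)²) = √(0.00560 + 8.26e-05 + 0.0122) = 0.134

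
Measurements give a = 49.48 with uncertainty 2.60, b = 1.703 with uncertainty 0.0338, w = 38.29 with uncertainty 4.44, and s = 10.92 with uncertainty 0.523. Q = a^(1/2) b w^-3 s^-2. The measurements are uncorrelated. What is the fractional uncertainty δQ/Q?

Q is a product of powers, so relative uncertainties combine in quadrature:
  (½·δa/a)² = (0.5×0.0525)² = 0.000690;  (1·δb/b)² = (1×0.0198)² = 0.000394;  (-3·δw/w)² = (-3×0.116)² = 0.121;  (-2·δs/s)² = (-2×0.0479)² = 0.00918
δQ/Q = √(0.131) = 0.362

0.362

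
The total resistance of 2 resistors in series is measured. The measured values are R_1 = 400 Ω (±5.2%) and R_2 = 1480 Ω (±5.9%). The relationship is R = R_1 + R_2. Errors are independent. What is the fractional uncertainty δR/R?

0.0477

Sums and differences: (δR)² = Σ (cᵢ δxᵢ)².
  (δR_1)² = 433;  (δR_2)² = 7620
δR = √(8060) = 89.8 Ω
R = 1880 Ω, so δR/R = 89.8/1880 = 0.0477.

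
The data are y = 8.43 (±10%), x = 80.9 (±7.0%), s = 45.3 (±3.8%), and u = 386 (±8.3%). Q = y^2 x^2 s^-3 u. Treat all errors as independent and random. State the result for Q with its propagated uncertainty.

For a monomial Q ∝ y^2, x^2, s^-3, u, fractional errors add in quadrature:
  (2·δy/y)² = (2×0.100)² = 0.0400;  (2·δx/x)² = (2×0.0700)² = 0.0196;  (-3·δs/s)² = (-3×0.0380)² = 0.0130;  (1·δu/u)² = (1×0.0830)² = 0.00689
δQ/Q = √(0.0795) = 0.282
Q = 1930, so δQ = 0.282 × 1930 = 544.

1930 ± 544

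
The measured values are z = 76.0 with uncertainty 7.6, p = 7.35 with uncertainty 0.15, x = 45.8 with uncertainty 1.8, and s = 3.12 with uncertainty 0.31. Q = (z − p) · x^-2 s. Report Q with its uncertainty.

0.102 ± 0.0172

Let u = z − p = 68.7. δu = √(δz² + δp²) = √(57.8 + 0.0225) = 7.60, so δu/u = 0.111.
Q is then a monomial in u, x, s:
δQ/Q = √((δu/u)² + (-2·δx/x)² + (1·δs/s)²) = √(0.0123 + 0.00618 + 0.00987) = 0.168
Q = 0.102, so δQ = 0.168 × 0.102 = 0.0172.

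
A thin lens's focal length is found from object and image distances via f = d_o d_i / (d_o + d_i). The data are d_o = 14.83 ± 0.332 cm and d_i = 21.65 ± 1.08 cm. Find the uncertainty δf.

∂f/∂d_o = (d_i/(d_o+d_i))² = 0.352;  ∂f/∂d_i = (d_o/(d_o+d_i))² = 0.165
δf = √((∂f/∂d_o · δd_o)² + (∂f/∂d_i · δd_i)²) = √(0.0137 + 0.0319) = 0.213 cm

0.213 cm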